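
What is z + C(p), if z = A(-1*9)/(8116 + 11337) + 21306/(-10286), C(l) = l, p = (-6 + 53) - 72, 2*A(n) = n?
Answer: -5416850855/200093558 ≈ -27.072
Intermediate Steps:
A(n) = n/2
p = -25 (p = 47 - 72 = -25)
z = -414511905/200093558 (z = ((-1*9)/2)/(8116 + 11337) + 21306/(-10286) = ((½)*(-9))/19453 + 21306*(-1/10286) = -9/2*1/19453 - 10653/5143 = -9/38906 - 10653/5143 = -414511905/200093558 ≈ -2.0716)
z + C(p) = -414511905/200093558 - 25 = -5416850855/200093558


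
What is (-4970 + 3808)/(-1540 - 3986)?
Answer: 581/2763 ≈ 0.21028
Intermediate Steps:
(-4970 + 3808)/(-1540 - 3986) = -1162/(-5526) = -1162*(-1/5526) = 581/2763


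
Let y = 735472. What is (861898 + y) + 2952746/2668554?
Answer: 2131335527863/1334277 ≈ 1.5974e+6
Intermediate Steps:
(861898 + y) + 2952746/2668554 = (861898 + 735472) + 2952746/2668554 = 1597370 + 2952746*(1/2668554) = 1597370 + 1476373/1334277 = 2131335527863/1334277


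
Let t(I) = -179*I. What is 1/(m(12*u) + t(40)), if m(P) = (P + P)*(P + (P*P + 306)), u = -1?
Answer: -1/17672 ≈ -5.6587e-5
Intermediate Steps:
m(P) = 2*P*(306 + P + P²) (m(P) = (2*P)*(P + (P² + 306)) = (2*P)*(P + (306 + P²)) = (2*P)*(306 + P + P²) = 2*P*(306 + P + P²))
1/(m(12*u) + t(40)) = 1/(2*(12*(-1))*(306 + 12*(-1) + (12*(-1))²) - 179*40) = 1/(2*(-12)*(306 - 12 + (-12)²) - 7160) = 1/(2*(-12)*(306 - 12 + 144) - 7160) = 1/(2*(-12)*438 - 7160) = 1/(-10512 - 7160) = 1/(-17672) = -1/17672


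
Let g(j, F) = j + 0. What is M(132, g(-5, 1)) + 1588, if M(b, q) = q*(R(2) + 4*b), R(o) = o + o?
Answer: -1072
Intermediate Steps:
g(j, F) = j
R(o) = 2*o
M(b, q) = q*(4 + 4*b) (M(b, q) = q*(2*2 + 4*b) = q*(4 + 4*b))
M(132, g(-5, 1)) + 1588 = 4*(-5)*(1 + 132) + 1588 = 4*(-5)*133 + 1588 = -2660 + 1588 = -1072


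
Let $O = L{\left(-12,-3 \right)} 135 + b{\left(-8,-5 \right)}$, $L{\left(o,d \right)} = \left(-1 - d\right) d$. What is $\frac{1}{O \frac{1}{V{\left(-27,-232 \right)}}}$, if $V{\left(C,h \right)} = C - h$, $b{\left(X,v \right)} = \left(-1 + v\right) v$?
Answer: $- \frac{41}{156} \approx -0.26282$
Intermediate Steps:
$b{\left(X,v \right)} = v \left(-1 + v\right)$
$L{\left(o,d \right)} = d \left(-1 - d\right)$
$O = -780$ ($O = \left(-1\right) \left(-3\right) \left(1 - 3\right) 135 - 5 \left(-1 - 5\right) = \left(-1\right) \left(-3\right) \left(-2\right) 135 - -30 = \left(-6\right) 135 + 30 = -810 + 30 = -780$)
$\frac{1}{O \frac{1}{V{\left(-27,-232 \right)}}} = \frac{1}{\left(-780\right) \frac{1}{-27 - -232}} = \frac{1}{\left(-780\right) \frac{1}{-27 + 232}} = \frac{1}{\left(-780\right) \frac{1}{205}} = \frac{1}{- \frac{156}{41}} = - \frac{41}{156}$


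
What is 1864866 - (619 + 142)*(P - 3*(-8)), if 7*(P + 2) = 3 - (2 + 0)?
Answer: 12936107/7 ≈ 1.8480e+6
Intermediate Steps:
P = -13/7 (P = -2 + (3 - (2 + 0))/7 = -2 + (3 - 1*2)/7 = -2 + (3 - 2)/7 = -2 + (⅐)*1 = -2 + ⅐ = -13/7 ≈ -1.8571)
1864866 - (619 + 142)*(P - 3*(-8)) = 1864866 - (619 + 142)*(-13/7 - 3*(-8)) = 1864866 - 761*(-13/7 + 24) = 1864866 - 761*155/7 = 1864866 - 1*117955/7 = 1864866 - 117955/7 = 12936107/7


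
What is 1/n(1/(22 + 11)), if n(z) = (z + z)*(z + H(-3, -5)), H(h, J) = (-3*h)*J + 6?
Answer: -1089/2572 ≈ -0.42341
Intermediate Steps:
H(h, J) = 6 - 3*J*h (H(h, J) = -3*J*h + 6 = 6 - 3*J*h)
n(z) = 2*z*(-39 + z) (n(z) = (z + z)*(z + (6 - 3*(-5)*(-3))) = (2*z)*(z + (6 - 45)) = (2*z)*(z - 39) = (2*z)*(-39 + z) = 2*z*(-39 + z))
1/n(1/(22 + 11)) = 1/(2*(-39 + 1/(22 + 11))/(22 + 11)) = 1/(2*(-39 + 1/33)/33) = 1/(2*(1/33)*(-39 + 1/33)) = 1/(2*(1/33)*(-1286/33)) = 1/(-2572/1089) = -1089/2572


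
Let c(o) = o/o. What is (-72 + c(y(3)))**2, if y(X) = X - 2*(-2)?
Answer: 5041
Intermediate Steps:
y(X) = 4 + X (y(X) = X + 4 = 4 + X)
c(o) = 1
(-72 + c(y(3)))**2 = (-72 + 1)**2 = (-71)**2 = 5041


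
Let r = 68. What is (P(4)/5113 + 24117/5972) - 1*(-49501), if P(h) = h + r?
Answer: 1511628657041/30534836 ≈ 49505.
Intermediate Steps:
P(h) = 68 + h (P(h) = h + 68 = 68 + h)
(P(4)/5113 + 24117/5972) - 1*(-49501) = ((68 + 4)/5113 + 24117/5972) - 1*(-49501) = (72*(1/5113) + 24117*(1/5972)) + 49501 = (72/5113 + 24117/5972) + 49501 = 123740205/30534836 + 49501 = 1511628657041/30534836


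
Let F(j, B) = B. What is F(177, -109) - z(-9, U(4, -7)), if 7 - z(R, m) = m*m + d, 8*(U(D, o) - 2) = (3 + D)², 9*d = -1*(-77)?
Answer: -23863/576 ≈ -41.429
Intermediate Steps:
d = 77/9 (d = (-1*(-77))/9 = (⅑)*77 = 77/9 ≈ 8.5556)
U(D, o) = 2 + (3 + D)²/8
z(R, m) = -14/9 - m² (z(R, m) = 7 - (m*m + 77/9) = 7 - (m² + 77/9) = 7 - (77/9 + m²) = 7 + (-77/9 - m²) = -14/9 - m²)
F(177, -109) - z(-9, U(4, -7)) = -109 - (-14/9 - (2 + (3 + 4)²/8)²) = -109 - (-14/9 - (2 + (⅛)*7²)²) = -109 - (-14/9 - (2 + (⅛)*49)²) = -109 - (-14/9 - (2 + 49/8)²) = -109 - (-14/9 - (65/8)²) = -109 - (-14/9 - 1*4225/64) = -109 - (-14/9 - 4225/64) = -109 - 1*(-38921/576) = -109 + 38921/576 = -23863/576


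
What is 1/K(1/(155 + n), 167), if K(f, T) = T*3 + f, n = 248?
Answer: 403/201904 ≈ 0.0019960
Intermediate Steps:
K(f, T) = f + 3*T (K(f, T) = 3*T + f = f + 3*T)
1/K(1/(155 + n), 167) = 1/(1/(155 + 248) + 3*167) = 1/(1/403 + 501) = 1/(201904/403) = 403/201904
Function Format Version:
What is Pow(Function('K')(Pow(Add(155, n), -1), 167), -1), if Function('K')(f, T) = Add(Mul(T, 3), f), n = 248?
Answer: Rational(403, 201904) ≈ 0.0019960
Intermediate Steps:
Function('K')(f, T) = Add(f, Mul(3, T)) (Function('K')(f, T) = Add(Mul(3, T), f) = Add(f, Mul(3, T)))
Pow(Function('K')(Pow(Add(155, n), -1), 167), -1) = Pow(Add(Pow(Add(155, 248), -1), Mul(3, 167)), -1) = Pow(Add(Pow(403, -1), 501), -1) = Pow(Add(Rational(1, 403), 501), -1) = Pow(Rational(201904, 403), -1) = Rational(403, 201904)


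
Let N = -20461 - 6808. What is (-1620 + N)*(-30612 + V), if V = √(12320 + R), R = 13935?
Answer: 884350068 - 28889*√26255 ≈ 8.7967e+8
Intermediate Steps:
N = -27269
V = √26255 (V = √(12320 + 13935) = √26255 ≈ 162.03)
(-1620 + N)*(-30612 + V) = (-1620 - 27269)*(-30612 + √26255) = -28889*(-30612 + √26255) = 884350068 - 28889*√26255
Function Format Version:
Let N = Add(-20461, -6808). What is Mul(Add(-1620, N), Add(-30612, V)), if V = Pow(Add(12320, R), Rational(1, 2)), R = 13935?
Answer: Add(884350068, Mul(-28889, Pow(26255, Rational(1, 2)))) ≈ 8.7967e+8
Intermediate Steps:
N = -27269
V = Pow(26255, Rational(1, 2)) (V = Pow(Add(12320, 13935), Rational(1, 2)) = Pow(26255, Rational(1, 2)) ≈ 162.03)
Mul(Add(-1620, N), Add(-30612, V)) = Mul(Add(-1620, -27269), Add(-30612, Pow(26255, Rational(1, 2)))) = Mul(-28889, Add(-30612, Pow(26255, Rational(1, 2)))) = Add(884350068, Mul(-28889, Pow(26255, Rational(1, 2))))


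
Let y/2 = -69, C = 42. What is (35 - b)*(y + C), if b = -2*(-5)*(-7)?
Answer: -10080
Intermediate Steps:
y = -138 (y = 2*(-69) = -138)
b = -70 (b = 10*(-7) = -70)
(35 - b)*(y + C) = (35 - 1*(-70))*(-138 + 42) = (35 + 70)*(-96) = 105*(-96) = -10080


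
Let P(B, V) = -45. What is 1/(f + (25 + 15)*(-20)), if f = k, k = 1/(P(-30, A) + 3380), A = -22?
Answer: -3335/2667999 ≈ -0.0012500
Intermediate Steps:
k = 1/3335 (k = 1/(-45 + 3380) = 1/3335 ≈ 0.00029985)
f = 1/3335 ≈ 0.00029985
1/(f + (25 + 15)*(-20)) = 1/(1/3335 + (25 + 15)*(-20)) = 1/(1/3335 + 40*(-20)) = 1/(1/3335 - 800) = 1/(-2667999/3335) = -3335/2667999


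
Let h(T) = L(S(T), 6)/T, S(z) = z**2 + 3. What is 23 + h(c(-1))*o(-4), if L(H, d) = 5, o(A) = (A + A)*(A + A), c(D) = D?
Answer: -297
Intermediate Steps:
S(z) = 3 + z**2
o(A) = 4*A**2 (o(A) = (2*A)*(2*A) = 4*A**2)
h(T) = 5/T
23 + h(c(-1))*o(-4) = 23 + (5/(-1))*(4*(-4)**2) = 23 + (5*(-1))*(4*16) = 23 - 5*64 = 23 - 320 = -297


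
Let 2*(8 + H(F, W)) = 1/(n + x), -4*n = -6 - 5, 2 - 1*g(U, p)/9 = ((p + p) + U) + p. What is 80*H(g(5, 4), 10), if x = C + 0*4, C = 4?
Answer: -17120/27 ≈ -634.07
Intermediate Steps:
g(U, p) = 18 - 27*p - 9*U (g(U, p) = 18 - 9*(((p + p) + U) + p) = 18 - 9*((2*p + U) + p) = 18 - 9*((U + 2*p) + p) = 18 - 9*(U + 3*p) = 18 + (-27*p - 9*U) = 18 - 27*p - 9*U)
x = 4 (x = 4 + 0*4 = 4 + 0 = 4)
n = 11/4 (n = -(-6 - 5)/4 = -¼*(-11) = 11/4 ≈ 2.7500)
H(F, W) = -214/27 (H(F, W) = -8 + 1/(2*(11/4 + 4)) = -8 + 1/(2*(27/4)) = -8 + (½)*(4/27) = -8 + 2/27 = -214/27)
80*H(g(5, 4), 10) = 80*(-214/27) = -17120/27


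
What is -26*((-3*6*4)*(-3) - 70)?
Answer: -3796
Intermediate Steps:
-26*((-3*6*4)*(-3) - 70) = -26*(-18*4*(-3) - 70) = -26*(-72*(-3) - 70) = -26*(216 - 70) = -26*146 = -3796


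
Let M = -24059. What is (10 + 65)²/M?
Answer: -5625/24059 ≈ -0.23380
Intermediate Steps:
(10 + 65)²/M = (10 + 65)²/(-24059) = 75²*(-1/24059) = 5625*(-1/24059) = -5625/24059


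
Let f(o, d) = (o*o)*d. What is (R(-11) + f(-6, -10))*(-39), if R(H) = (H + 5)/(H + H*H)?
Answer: 772317/55 ≈ 14042.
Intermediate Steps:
R(H) = (5 + H)/(H + H²)
f(o, d) = d*o² (f(o, d) = o²*d = d*o²)
(R(-11) + f(-6, -10))*(-39) = ((5 - 11)/((-11)*(1 - 11)) - 10*(-6)²)*(-39) = (-1/11*(-6)/(-10) - 10*36)*(-39) = (-1/11*(-⅒)*(-6) - 360)*(-39) = (-3/55 - 360)*(-39) = -19803/55*(-39) = 772317/55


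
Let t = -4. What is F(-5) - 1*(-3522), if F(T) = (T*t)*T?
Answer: 3422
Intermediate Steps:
F(T) = -4*T**2 (F(T) = (T*(-4))*T = (-4*T)*T = -4*T**2)
F(-5) - 1*(-3522) = -4*(-5)**2 - 1*(-3522) = -4*25 + 3522 = -100 + 3522 = 3422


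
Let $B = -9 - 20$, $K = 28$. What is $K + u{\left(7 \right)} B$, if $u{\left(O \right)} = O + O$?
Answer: $-378$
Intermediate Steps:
$B = -29$
$u{\left(O \right)} = 2 O$
$K + u{\left(7 \right)} B = 28 + 2 \cdot 7 \left(-29\right) = 28 + 14 \left(-29\right) = 28 - 406 = -378$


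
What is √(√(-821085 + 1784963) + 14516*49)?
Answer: √(711284 + √963878) ≈ 843.96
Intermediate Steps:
√(√(-821085 + 1784963) + 14516*49) = √(√963878 + 711284) = √(711284 + √963878)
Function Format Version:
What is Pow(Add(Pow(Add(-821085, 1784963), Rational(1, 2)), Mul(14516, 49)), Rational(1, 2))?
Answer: Pow(Add(711284, Pow(963878, Rational(1, 2))), Rational(1, 2)) ≈ 843.96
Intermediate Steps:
Pow(Add(Pow(Add(-821085, 1784963), Rational(1, 2)), Mul(14516, 49)), Rational(1, 2)) = Pow(Add(Pow(963878, Rational(1, 2)), 711284), Rational(1, 2)) = Pow(Add(711284, Pow(963878, Rational(1, 2))), Rational(1, 2))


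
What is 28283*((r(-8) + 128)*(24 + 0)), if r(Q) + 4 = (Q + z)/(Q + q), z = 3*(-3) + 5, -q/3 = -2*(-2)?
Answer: 422887416/5 ≈ 8.4578e+7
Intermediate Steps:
q = -12 (q = -(-6)*(-2) = -3*4 = -12)
z = -4 (z = -9 + 5 = -4)
r(Q) = -4 + (-4 + Q)/(-12 + Q) (r(Q) = -4 + (Q - 4)/(Q - 12) = -4 + (-4 + Q)/(-12 + Q))
28283*((r(-8) + 128)*(24 + 0)) = 28283*(((44 - 3*(-8))/(-12 - 8) + 128)*(24 + 0)) = 28283*(((44 + 24)/(-20) + 128)*24) = 28283*((-1/20*68 + 128)*24) = 28283*((-17/5 + 128)*24) = 28283*((623/5)*24) = 28283*(14952/5) = 422887416/5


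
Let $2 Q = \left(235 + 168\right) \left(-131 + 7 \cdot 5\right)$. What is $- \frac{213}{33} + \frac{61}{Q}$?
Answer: $- \frac{1374095}{212784} \approx -6.4577$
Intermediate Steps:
$Q = -19344$ ($Q = \frac{\left(235 + 168\right) \left(-131 + 7 \cdot 5\right)}{2} = \frac{403 \left(-131 + 35\right)}{2} = \frac{403 \left(-96\right)}{2} = \frac{1}{2} \left(-38688\right) = -19344$)
$- \frac{213}{33} + \frac{61}{Q} = - \frac{213}{33} + \frac{61}{-19344} = \left(-213\right) \frac{1}{33} + 61 \left(- \frac{1}{19344}\right) = - \frac{71}{11} - \frac{61}{19344} = - \frac{1374095}{212784}$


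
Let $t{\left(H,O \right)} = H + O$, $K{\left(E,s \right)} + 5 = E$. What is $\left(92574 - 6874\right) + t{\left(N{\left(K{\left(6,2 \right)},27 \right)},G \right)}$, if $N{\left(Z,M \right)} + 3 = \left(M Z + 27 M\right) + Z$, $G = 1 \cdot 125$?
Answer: $86579$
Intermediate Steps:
$K{\left(E,s \right)} = -5 + E$
$G = 125$
$N{\left(Z,M \right)} = -3 + Z + 27 M + M Z$ ($N{\left(Z,M \right)} = -3 + \left(\left(M Z + 27 M\right) + Z\right) = -3 + \left(\left(27 M + M Z\right) + Z\right) = -3 + \left(Z + 27 M + M Z\right) = -3 + Z + 27 M + M Z$)
$\left(92574 - 6874\right) + t{\left(N{\left(K{\left(6,2 \right)},27 \right)},G \right)} = \left(92574 - 6874\right) + \left(\left(-3 + \left(-5 + 6\right) + 27 \cdot 27 + 27 \left(-5 + 6\right)\right) + 125\right) = \left(92574 - 6874\right) + \left(\left(-3 + 1 + 729 + 27 \cdot 1\right) + 125\right) = 85700 + \left(\left(-3 + 1 + 729 + 27\right) + 125\right) = 85700 + \left(754 + 125\right) = 85700 + 879 = 86579$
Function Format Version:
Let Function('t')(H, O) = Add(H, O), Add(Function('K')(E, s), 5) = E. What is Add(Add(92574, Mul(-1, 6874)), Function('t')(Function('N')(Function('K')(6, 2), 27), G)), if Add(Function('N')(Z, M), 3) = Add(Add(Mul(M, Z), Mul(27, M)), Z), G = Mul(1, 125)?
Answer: 86579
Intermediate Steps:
Function('K')(E, s) = Add(-5, E)
G = 125
Function('N')(Z, M) = Add(-3, Z, Mul(27, M), Mul(M, Z)) (Function('N')(Z, M) = Add(-3, Add(Add(Mul(M, Z), Mul(27, M)), Z)) = Add(-3, Add(Add(Mul(27, M), Mul(M, Z)), Z)) = Add(-3, Add(Z, Mul(27, M), Mul(M, Z))) = Add(-3, Z, Mul(27, M), Mul(M, Z)))
Add(Add(92574, Mul(-1, 6874)), Function('t')(Function('N')(Function('K')(6, 2), 27), G)) = Add(Add(92574, Mul(-1, 6874)), Add(Add(-3, Add(-5, 6), Mul(27, 27), Mul(27, Add(-5, 6))), 125)) = Add(Add(92574, -6874), Add(Add(-3, 1, 729, Mul(27, 1)), 125)) = Add(85700, Add(Add(-3, 1, 729, 27), 125)) = Add(85700, Add(754, 125)) = Add(85700, 879) = 86579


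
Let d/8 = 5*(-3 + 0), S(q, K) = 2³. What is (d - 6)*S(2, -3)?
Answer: -1008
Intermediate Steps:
S(q, K) = 8
d = -120 (d = 8*(5*(-3 + 0)) = 8*(5*(-3)) = 8*(-15) = -120)
(d - 6)*S(2, -3) = (-120 - 6)*8 = -126*8 = -1008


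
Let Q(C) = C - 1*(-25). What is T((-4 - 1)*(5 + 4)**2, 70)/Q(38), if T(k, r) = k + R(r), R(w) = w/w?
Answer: -404/63 ≈ -6.4127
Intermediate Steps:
R(w) = 1
T(k, r) = 1 + k (T(k, r) = k + 1 = 1 + k)
Q(C) = 25 + C (Q(C) = C + 25 = 25 + C)
T((-4 - 1)*(5 + 4)**2, 70)/Q(38) = (1 + (-4 - 1)*(5 + 4)**2)/(25 + 38) = (1 - 5*9**2)/63 = (1 - 5*81)*(1/63) = (1 - 405)*(1/63) = -404*1/63 = -404/63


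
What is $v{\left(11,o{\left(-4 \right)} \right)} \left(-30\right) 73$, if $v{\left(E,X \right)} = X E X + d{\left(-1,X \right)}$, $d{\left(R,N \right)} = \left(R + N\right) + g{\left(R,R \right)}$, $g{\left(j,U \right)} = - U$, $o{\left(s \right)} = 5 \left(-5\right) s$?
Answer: $-241119000$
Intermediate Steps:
$o{\left(s \right)} = - 25 s$
$d{\left(R,N \right)} = N$ ($d{\left(R,N \right)} = \left(R + N\right) - R = \left(N + R\right) - R = N$)
$v{\left(E,X \right)} = X + E X^{2}$ ($v{\left(E,X \right)} = X E X + X = E X X + X = E X^{2} + X = X + E X^{2}$)
$v{\left(11,o{\left(-4 \right)} \right)} \left(-30\right) 73 = \left(-25\right) \left(-4\right) \left(1 + 11 \left(\left(-25\right) \left(-4\right)\right)\right) \left(-30\right) 73 = 100 \left(1 + 11 \cdot 100\right) \left(-30\right) 73 = 100 \left(1 + 1100\right) \left(-30\right) 73 = 100 \cdot 1101 \left(-30\right) 73 = 110100 \left(-30\right) 73 = \left(-3303000\right) 73 = -241119000$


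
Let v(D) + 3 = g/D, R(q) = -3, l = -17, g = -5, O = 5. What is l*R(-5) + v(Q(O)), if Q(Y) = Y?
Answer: 47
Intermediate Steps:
v(D) = -3 - 5/D
l*R(-5) + v(Q(O)) = -17*(-3) + (-3 - 5/5) = 51 + (-3 - 5*1/5) = 51 + (-3 - 1) = 51 - 4 = 47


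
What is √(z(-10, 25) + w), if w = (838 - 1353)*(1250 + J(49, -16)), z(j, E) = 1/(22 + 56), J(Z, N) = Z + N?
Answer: I*√4019972502/78 ≈ 812.86*I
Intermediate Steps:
J(Z, N) = N + Z
z(j, E) = 1/78
w = -660745 (w = (838 - 1353)*(1250 + (-16 + 49)) = -515*(1250 + 33) = -515*1283 = -660745)
√(z(-10, 25) + w) = √(1/78 - 660745) = √(-51538109/78) = I*√4019972502/78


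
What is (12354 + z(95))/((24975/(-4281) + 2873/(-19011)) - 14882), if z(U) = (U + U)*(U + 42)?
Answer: -260326976412/100972908775 ≈ -2.5782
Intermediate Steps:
z(U) = 2*U*(42 + U) (z(U) = (2*U)*(42 + U) = 2*U*(42 + U))
(12354 + z(95))/((24975/(-4281) + 2873/(-19011)) - 14882) = (12354 + 2*95*(42 + 95))/((24975/(-4281) + 2873/(-19011)) - 14882) = (12354 + 2*95*137)/((24975*(-1/4281) + 2873*(-1/19011)) - 14882) = (12354 + 26030)/((-8325/1427 - 2873/19011) - 14882) = 38384/(-162366346/27128697 - 14882) = 38384/(-403891635100/27128697) = 38384*(-27128697/403891635100) = -260326976412/100972908775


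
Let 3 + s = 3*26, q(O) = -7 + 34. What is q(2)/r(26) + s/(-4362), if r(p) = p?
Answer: 9652/9451 ≈ 1.0213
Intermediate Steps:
q(O) = 27
s = 75 (s = -3 + 3*26 = -3 + 78 = 75)
q(2)/r(26) + s/(-4362) = 27/26 + 75/(-4362) = 27*(1/26) + 75*(-1/4362) = 27/26 - 25/1454 = 9652/9451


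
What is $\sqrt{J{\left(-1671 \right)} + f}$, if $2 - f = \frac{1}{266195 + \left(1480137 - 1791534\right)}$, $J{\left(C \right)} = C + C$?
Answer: $\frac{i \sqrt{6824357440158}}{45202} \approx 57.793 i$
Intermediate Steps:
$J{\left(C \right)} = 2 C$
$f = \frac{90405}{45202}$ ($f = 2 - \frac{1}{266195 + \left(1480137 - 1791534\right)} = 2 - \frac{1}{266195 - 311397} = 2 - \frac{1}{-45202} = 2 - - \frac{1}{45202} = 2 + \frac{1}{45202} = \frac{90405}{45202} \approx 2.0$)
$\sqrt{J{\left(-1671 \right)} + f} = \sqrt{2 \left(-1671\right) + \frac{90405}{45202}} = \sqrt{-3342 + \frac{90405}{45202}} = \sqrt{- \frac{150974679}{45202}} = \frac{i \sqrt{6824357440158}}{45202}$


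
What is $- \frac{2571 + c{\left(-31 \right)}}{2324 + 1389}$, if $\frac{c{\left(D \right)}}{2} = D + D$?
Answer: $- \frac{2447}{3713} \approx -0.65904$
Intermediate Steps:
$c{\left(D \right)} = 4 D$ ($c{\left(D \right)} = 2 \left(D + D\right) = 2 \cdot 2 D = 4 D$)
$- \frac{2571 + c{\left(-31 \right)}}{2324 + 1389} = - \frac{2571 + 4 \left(-31\right)}{2324 + 1389} = - \frac{2571 - 124}{3713} = - \frac{2447}{3713}$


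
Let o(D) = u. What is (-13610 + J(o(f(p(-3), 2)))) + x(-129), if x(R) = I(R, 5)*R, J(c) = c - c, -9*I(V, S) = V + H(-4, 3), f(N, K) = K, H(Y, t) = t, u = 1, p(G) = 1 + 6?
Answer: -15416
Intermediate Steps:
p(G) = 7
o(D) = 1
I(V, S) = -1/3 - V/9 (I(V, S) = -(V + 3)/9 = -(3 + V)/9 = -1/3 - V/9)
J(c) = 0
x(R) = R*(-1/3 - R/9) (x(R) = (-1/3 - R/9)*R = R*(-1/3 - R/9))
(-13610 + J(o(f(p(-3), 2)))) + x(-129) = (-13610 + 0) - 1/9*(-129)*(3 - 129) = -13610 - 1/9*(-129)*(-126) = -13610 - 1806 = -15416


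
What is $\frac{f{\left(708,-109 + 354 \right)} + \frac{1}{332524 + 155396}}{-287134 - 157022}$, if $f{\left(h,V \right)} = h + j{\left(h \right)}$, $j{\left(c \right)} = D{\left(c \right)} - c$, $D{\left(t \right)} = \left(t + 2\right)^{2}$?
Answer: $- \frac{245960472001}{216712595520} \approx -1.135$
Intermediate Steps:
$D{\left(t \right)} = \left(2 + t\right)^{2}$
$j{\left(c \right)} = \left(2 + c\right)^{2} - c$
$f{\left(h,V \right)} = \left(2 + h\right)^{2}$ ($f{\left(h,V \right)} = h - \left(h - \left(2 + h\right)^{2}\right) = \left(2 + h\right)^{2}$)
$\frac{f{\left(708,-109 + 354 \right)} + \frac{1}{332524 + 155396}}{-287134 - 157022} = \frac{\left(2 + 708\right)^{2} + \frac{1}{332524 + 155396}}{-287134 - 157022} = \frac{710^{2} + \frac{1}{487920}}{-444156} = \left(504100 + \frac{1}{487920}\right) \left(- \frac{1}{444156}\right) = \frac{245960472001}{487920} \left(- \frac{1}{444156}\right) = - \frac{245960472001}{216712595520}$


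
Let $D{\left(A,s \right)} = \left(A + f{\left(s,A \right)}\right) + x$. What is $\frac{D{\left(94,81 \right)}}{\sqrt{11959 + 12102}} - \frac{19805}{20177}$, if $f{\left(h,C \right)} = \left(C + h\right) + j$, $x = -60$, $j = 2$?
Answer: $- \frac{19805}{20177} + \frac{211 \sqrt{24061}}{24061} \approx 0.37871$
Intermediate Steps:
$f{\left(h,C \right)} = 2 + C + h$ ($f{\left(h,C \right)} = \left(C + h\right) + 2 = 2 + C + h$)
$D{\left(A,s \right)} = -58 + s + 2 A$ ($D{\left(A,s \right)} = \left(A + \left(2 + A + s\right)\right) - 60 = \left(2 + s + 2 A\right) - 60 = -58 + s + 2 A$)
$\frac{D{\left(94,81 \right)}}{\sqrt{11959 + 12102}} - \frac{19805}{20177} = \frac{-58 + 81 + 2 \cdot 94}{\sqrt{11959 + 12102}} - \frac{19805}{20177} = \frac{-58 + 81 + 188}{\sqrt{24061}} - \frac{19805}{20177} = 211 \frac{\sqrt{24061}}{24061} - \frac{19805}{20177} = \frac{211 \sqrt{24061}}{24061} - \frac{19805}{20177} = - \frac{19805}{20177} + \frac{211 \sqrt{24061}}{24061}$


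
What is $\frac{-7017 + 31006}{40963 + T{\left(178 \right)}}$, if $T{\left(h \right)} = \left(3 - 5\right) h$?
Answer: $\frac{3427}{5801} \approx 0.59076$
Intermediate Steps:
$T{\left(h \right)} = - 2 h$
$\frac{-7017 + 31006}{40963 + T{\left(178 \right)}} = \frac{-7017 + 31006}{40963 - 356} = \frac{23989}{40963 - 356} = \frac{23989}{40607} = 23989 \cdot \frac{1}{40607} = \frac{3427}{5801}$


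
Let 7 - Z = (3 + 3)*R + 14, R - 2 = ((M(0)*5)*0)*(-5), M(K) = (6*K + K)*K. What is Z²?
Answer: 361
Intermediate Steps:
M(K) = 7*K² (M(K) = (7*K)*K = 7*K²)
R = 2 (R = 2 + (((7*0²)*5)*0)*(-5) = 2 + (((7*0)*5)*0)*(-5) = 2 + ((0*5)*0)*(-5) = 2 + (0*0)*(-5) = 2 + 0*(-5) = 2 + 0 = 2)
Z = -19 (Z = 7 - ((3 + 3)*2 + 14) = 7 - (6*2 + 14) = 7 - (12 + 14) = 7 - 1*26 = 7 - 26 = -19)
Z² = (-19)² = 361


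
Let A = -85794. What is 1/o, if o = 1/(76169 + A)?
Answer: -9625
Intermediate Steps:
o = -1/9625 (o = 1/(76169 - 85794) = 1/(-9625) = -1/9625 ≈ -0.00010390)
1/o = 1/(-1/9625) = -9625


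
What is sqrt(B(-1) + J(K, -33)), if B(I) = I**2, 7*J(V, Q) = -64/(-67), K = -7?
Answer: sqrt(249977)/469 ≈ 1.0660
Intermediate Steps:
J(V, Q) = 64/469 (J(V, Q) = (-64/(-67))/7 = (-64*(-1/67))/7 = (1/7)*(64/67) = 64/469)
sqrt(B(-1) + J(K, -33)) = sqrt((-1)**2 + 64/469) = sqrt(1 + 64/469) = sqrt(533/469) = sqrt(249977)/469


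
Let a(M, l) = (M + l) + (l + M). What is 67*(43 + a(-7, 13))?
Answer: 3685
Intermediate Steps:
a(M, l) = 2*M + 2*l (a(M, l) = (M + l) + (M + l) = 2*M + 2*l)
67*(43 + a(-7, 13)) = 67*(43 + (2*(-7) + 2*13)) = 67*(43 + (-14 + 26)) = 67*(43 + 12) = 67*55 = 3685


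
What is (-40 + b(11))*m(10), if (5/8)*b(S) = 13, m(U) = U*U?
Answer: -1920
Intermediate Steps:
m(U) = U²
b(S) = 104/5 (b(S) = (8/5)*13 = 104/5)
(-40 + b(11))*m(10) = (-40 + 104/5)*10² = -96/5*100 = -1920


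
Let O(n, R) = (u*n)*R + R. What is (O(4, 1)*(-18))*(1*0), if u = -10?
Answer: 0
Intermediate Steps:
O(n, R) = R - 10*R*n (O(n, R) = (-10*n)*R + R = -10*R*n + R = R - 10*R*n)
(O(4, 1)*(-18))*(1*0) = ((1*(1 - 10*4))*(-18))*(1*0) = ((1*(1 - 40))*(-18))*0 = ((1*(-39))*(-18))*0 = -39*(-18)*0 = 702*0 = 0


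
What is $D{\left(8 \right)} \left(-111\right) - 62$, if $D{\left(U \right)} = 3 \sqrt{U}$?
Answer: $-62 - 666 \sqrt{2} \approx -1003.9$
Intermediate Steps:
$D{\left(8 \right)} \left(-111\right) - 62 = 3 \sqrt{8} \left(-111\right) - 62 = 3 \cdot 2 \sqrt{2} \left(-111\right) - 62 = 6 \sqrt{2} \left(-111\right) - 62 = - 666 \sqrt{2} - 62 = -62 - 666 \sqrt{2}$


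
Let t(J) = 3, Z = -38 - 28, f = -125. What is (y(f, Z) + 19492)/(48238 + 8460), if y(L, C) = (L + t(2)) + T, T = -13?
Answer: 19357/56698 ≈ 0.34141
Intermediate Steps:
Z = -66
y(L, C) = -10 + L (y(L, C) = (L + 3) - 13 = (3 + L) - 13 = -10 + L)
(y(f, Z) + 19492)/(48238 + 8460) = ((-10 - 125) + 19492)/(48238 + 8460) = (-135 + 19492)/56698 = 19357*(1/56698) = 19357/56698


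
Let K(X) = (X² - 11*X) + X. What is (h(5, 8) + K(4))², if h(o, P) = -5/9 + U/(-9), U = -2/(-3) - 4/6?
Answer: 48841/81 ≈ 602.98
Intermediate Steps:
U = 0 (U = -2*(-⅓) - 4*⅙ = ⅔ - ⅔ = 0)
K(X) = X² - 10*X
h(o, P) = -5/9 (h(o, P) = -5/9 + 0/(-9) = -5*⅑ + 0*(-⅑) = -5/9 + 0 = -5/9)
(h(5, 8) + K(4))² = (-5/9 + 4*(-10 + 4))² = (-5/9 + 4*(-6))² = (-5/9 - 24)² = (-221/9)² = 48841/81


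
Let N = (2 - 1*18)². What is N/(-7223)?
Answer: -256/7223 ≈ -0.035442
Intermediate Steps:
N = 256 (N = (2 - 18)² = (-16)² = 256)
N/(-7223) = 256/(-7223) = 256*(-1/7223) = -256/7223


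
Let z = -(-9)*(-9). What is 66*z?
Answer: -5346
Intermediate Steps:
z = -81 (z = -1*81 = -81)
66*z = 66*(-81) = -5346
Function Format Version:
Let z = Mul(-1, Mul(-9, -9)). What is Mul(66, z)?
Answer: -5346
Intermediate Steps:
z = -81 (z = Mul(-1, 81) = -81)
Mul(66, z) = Mul(66, -81) = -5346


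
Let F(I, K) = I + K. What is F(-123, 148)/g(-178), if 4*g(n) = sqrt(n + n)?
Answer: -50*I*sqrt(89)/89 ≈ -5.3*I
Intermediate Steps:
g(n) = sqrt(2)*sqrt(n)/4 (g(n) = sqrt(n + n)/4 = sqrt(2*n)/4 = (sqrt(2)*sqrt(n))/4 = sqrt(2)*sqrt(n)/4)
F(-123, 148)/g(-178) = (-123 + 148)/((sqrt(2)*sqrt(-178)/4)) = 25/((sqrt(2)*(I*sqrt(178))/4)) = 25/((I*sqrt(89)/2)) = 25*(-2*I*sqrt(89)/89) = -50*I*sqrt(89)/89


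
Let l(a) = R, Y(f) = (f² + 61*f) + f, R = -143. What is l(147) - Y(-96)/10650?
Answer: -254369/1775 ≈ -143.31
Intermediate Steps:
Y(f) = f² + 62*f
l(a) = -143
l(147) - Y(-96)/10650 = -143 - (-96*(62 - 96))/10650 = -143 - (-96*(-34))/10650 = -143 - 3264/10650 = -143 - 1*544/1775 = -143 - 544/1775 = -254369/1775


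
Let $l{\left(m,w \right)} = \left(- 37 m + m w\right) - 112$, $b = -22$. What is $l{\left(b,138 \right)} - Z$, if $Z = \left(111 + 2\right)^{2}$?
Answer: $-15103$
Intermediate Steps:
$l{\left(m,w \right)} = -112 - 37 m + m w$
$Z = 12769$ ($Z = 113^{2} = 12769$)
$l{\left(b,138 \right)} - Z = \left(-112 - -814 - 3036\right) - 12769 = \left(-112 + 814 - 3036\right) - 12769 = -2334 - 12769 = -15103$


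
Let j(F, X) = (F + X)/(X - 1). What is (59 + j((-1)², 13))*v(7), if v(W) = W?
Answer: 2527/6 ≈ 421.17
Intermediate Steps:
j(F, X) = (F + X)/(-1 + X)
(59 + j((-1)², 13))*v(7) = (59 + ((-1)² + 13)/(-1 + 13))*7 = (59 + (1 + 13)/12)*7 = (59 + (1/12)*14)*7 = (59 + 7/6)*7 = (361/6)*7 = 2527/6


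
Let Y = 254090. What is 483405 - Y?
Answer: 229315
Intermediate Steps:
483405 - Y = 483405 - 1*254090 = 483405 - 254090 = 229315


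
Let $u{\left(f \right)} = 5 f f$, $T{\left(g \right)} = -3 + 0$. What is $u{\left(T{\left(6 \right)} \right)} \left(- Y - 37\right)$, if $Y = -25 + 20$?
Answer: $-1440$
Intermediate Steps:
$T{\left(g \right)} = -3$
$Y = -5$
$u{\left(f \right)} = 5 f^{2}$
$u{\left(T{\left(6 \right)} \right)} \left(- Y - 37\right) = 5 \left(-3\right)^{2} \left(\left(-1\right) \left(-5\right) - 37\right) = 5 \cdot 9 \left(5 - 37\right) = 45 \left(-32\right) = -1440$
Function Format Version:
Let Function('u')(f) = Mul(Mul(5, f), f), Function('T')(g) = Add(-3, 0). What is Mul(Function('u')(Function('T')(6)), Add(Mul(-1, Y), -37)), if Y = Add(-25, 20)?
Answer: -1440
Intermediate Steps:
Function('T')(g) = -3
Y = -5
Function('u')(f) = Mul(5, Pow(f, 2))
Mul(Function('u')(Function('T')(6)), Add(Mul(-1, Y), -37)) = Mul(Mul(5, Pow(-3, 2)), Add(Mul(-1, -5), -37)) = Mul(Mul(5, 9), Add(5, -37)) = Mul(45, -32) = -1440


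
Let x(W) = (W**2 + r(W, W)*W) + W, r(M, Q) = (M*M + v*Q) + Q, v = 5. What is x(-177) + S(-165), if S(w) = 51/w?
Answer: -292935902/55 ≈ -5.3261e+6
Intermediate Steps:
r(M, Q) = M**2 + 6*Q (r(M, Q) = (M*M + 5*Q) + Q = (M**2 + 5*Q) + Q = M**2 + 6*Q)
x(W) = W + W**2 + W*(W**2 + 6*W) (x(W) = (W**2 + (W**2 + 6*W)*W) + W = (W**2 + W*(W**2 + 6*W)) + W = W + W**2 + W*(W**2 + 6*W))
x(-177) + S(-165) = -177*(1 + (-177)**2 + 7*(-177)) + 51/(-165) = -177*(1 + 31329 - 1239) + 51*(-1/165) = -177*30091 - 17/55 = -5326107 - 17/55 = -292935902/55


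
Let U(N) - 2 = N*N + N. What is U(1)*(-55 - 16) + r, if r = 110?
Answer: -174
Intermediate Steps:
U(N) = 2 + N + N² (U(N) = 2 + (N*N + N) = 2 + (N² + N) = 2 + (N + N²) = 2 + N + N²)
U(1)*(-55 - 16) + r = (2 + 1 + 1²)*(-55 - 16) + 110 = (2 + 1 + 1)*(-71) + 110 = 4*(-71) + 110 = -284 + 110 = -174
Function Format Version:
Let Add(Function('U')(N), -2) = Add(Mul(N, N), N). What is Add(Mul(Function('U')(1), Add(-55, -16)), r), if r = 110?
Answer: -174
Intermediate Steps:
Function('U')(N) = Add(2, N, Pow(N, 2)) (Function('U')(N) = Add(2, Add(Mul(N, N), N)) = Add(2, Add(Pow(N, 2), N)) = Add(2, Add(N, Pow(N, 2))) = Add(2, N, Pow(N, 2)))
Add(Mul(Function('U')(1), Add(-55, -16)), r) = Add(Mul(Add(2, 1, Pow(1, 2)), Add(-55, -16)), 110) = Add(Mul(Add(2, 1, 1), -71), 110) = Add(Mul(4, -71), 110) = Add(-284, 110) = -174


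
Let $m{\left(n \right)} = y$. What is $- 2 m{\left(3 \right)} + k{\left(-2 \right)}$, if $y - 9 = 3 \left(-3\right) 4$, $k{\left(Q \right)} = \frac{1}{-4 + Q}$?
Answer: $\frac{323}{6} \approx 53.833$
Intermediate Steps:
$y = -27$ ($y = 9 + 3 \left(-3\right) 4 = 9 - 36 = -27$)
$m{\left(n \right)} = -27$
$- 2 m{\left(3 \right)} + k{\left(-2 \right)} = \left(-2\right) \left(-27\right) + \frac{1}{-4 - 2} = 54 + \frac{1}{-6} = 54 - \frac{1}{6} = \frac{323}{6}$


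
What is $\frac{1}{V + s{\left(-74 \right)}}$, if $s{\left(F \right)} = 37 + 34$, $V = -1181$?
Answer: $- \frac{1}{1110} \approx -0.0009009$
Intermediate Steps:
$s{\left(F \right)} = 71$
$\frac{1}{V + s{\left(-74 \right)}} = \frac{1}{-1181 + 71} = \frac{1}{-1110} = - \frac{1}{1110}$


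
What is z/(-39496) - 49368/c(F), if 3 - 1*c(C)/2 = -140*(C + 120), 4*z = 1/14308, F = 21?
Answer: -18598859778997/14875923208832 ≈ -1.2503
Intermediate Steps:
z = 1/57232 (z = (¼)/14308 = (¼)*(1/14308) = 1/57232 ≈ 1.7473e-5)
c(C) = 33606 + 280*C (c(C) = 6 - (-280)*(C + 120) = 6 - (-280)*(120 + C) = 6 - 2*(-16800 - 140*C) = 6 + (33600 + 280*C) = 33606 + 280*C)
z/(-39496) - 49368/c(F) = (1/57232)/(-39496) - 49368/(33606 + 280*21) = (1/57232)*(-1/39496) - 49368/(33606 + 5880) = -1/2260435072 - 49368/39486 = -1/2260435072 - 49368*1/39486 = -1/2260435072 - 8228/6581 = -18598859778997/14875923208832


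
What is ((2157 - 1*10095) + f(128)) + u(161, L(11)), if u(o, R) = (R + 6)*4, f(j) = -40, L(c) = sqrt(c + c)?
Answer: -7954 + 4*sqrt(22) ≈ -7935.2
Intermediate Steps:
L(c) = sqrt(2)*sqrt(c) (L(c) = sqrt(2*c) = sqrt(2)*sqrt(c))
u(o, R) = 24 + 4*R (u(o, R) = (6 + R)*4 = 24 + 4*R)
((2157 - 1*10095) + f(128)) + u(161, L(11)) = ((2157 - 1*10095) - 40) + (24 + 4*(sqrt(2)*sqrt(11))) = ((2157 - 10095) - 40) + (24 + 4*sqrt(22)) = (-7938 - 40) + (24 + 4*sqrt(22)) = -7978 + (24 + 4*sqrt(22)) = -7954 + 4*sqrt(22)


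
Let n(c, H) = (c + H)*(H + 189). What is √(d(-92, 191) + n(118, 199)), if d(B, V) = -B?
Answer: 28*√157 ≈ 350.84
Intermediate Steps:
n(c, H) = (189 + H)*(H + c) (n(c, H) = (H + c)*(189 + H) = (189 + H)*(H + c))
√(d(-92, 191) + n(118, 199)) = √(-1*(-92) + (199² + 189*199 + 189*118 + 199*118)) = √(92 + (39601 + 37611 + 22302 + 23482)) = √(92 + 122996) = √123088 = 28*√157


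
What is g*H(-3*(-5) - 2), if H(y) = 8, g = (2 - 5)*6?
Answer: -144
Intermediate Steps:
g = -18 (g = -3*6 = -18)
g*H(-3*(-5) - 2) = -18*8 = -144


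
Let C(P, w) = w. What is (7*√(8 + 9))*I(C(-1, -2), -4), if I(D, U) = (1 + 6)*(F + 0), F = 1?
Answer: 49*√17 ≈ 202.03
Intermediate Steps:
I(D, U) = 7 (I(D, U) = (1 + 6)*(1 + 0) = 7*1 = 7)
(7*√(8 + 9))*I(C(-1, -2), -4) = (7*√(8 + 9))*7 = (7*√17)*7 = 49*√17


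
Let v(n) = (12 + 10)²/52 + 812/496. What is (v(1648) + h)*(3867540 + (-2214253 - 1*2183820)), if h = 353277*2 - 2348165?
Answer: 1403927879371037/1612 ≈ 8.7092e+11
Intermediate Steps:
v(n) = 17643/1612 (v(n) = 22²*(1/52) + 812*(1/496) = 484*(1/52) + 203/124 = 121/13 + 203/124 = 17643/1612)
h = -1641611 (h = 706554 - 2348165 = -1641611)
(v(1648) + h)*(3867540 + (-2214253 - 1*2183820)) = (17643/1612 - 1641611)*(3867540 + (-2214253 - 1*2183820)) = -2646259289*(3867540 + (-2214253 - 2183820))/1612 = -2646259289*(3867540 - 4398073)/1612 = -2646259289/1612*(-530533) = 1403927879371037/1612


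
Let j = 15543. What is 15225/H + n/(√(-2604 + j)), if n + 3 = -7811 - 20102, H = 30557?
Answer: 15225/30557 - 27916*√12939/12939 ≈ -244.92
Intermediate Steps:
n = -27916 (n = -3 + (-7811 - 20102) = -3 - 27913 = -27916)
15225/H + n/(√(-2604 + j)) = 15225/30557 - 27916/√(-2604 + 15543) = 15225*(1/30557) - 27916*√12939/12939 = 15225/30557 - 27916*√12939/12939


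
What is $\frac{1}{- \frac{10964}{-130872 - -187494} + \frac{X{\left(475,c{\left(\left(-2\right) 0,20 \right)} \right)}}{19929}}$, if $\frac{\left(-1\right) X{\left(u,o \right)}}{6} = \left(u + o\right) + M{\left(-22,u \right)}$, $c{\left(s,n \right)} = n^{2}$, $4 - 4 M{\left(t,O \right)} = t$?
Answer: $- \frac{188069973}{86329219} \approx -2.1785$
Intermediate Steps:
$M{\left(t,O \right)} = 1 - \frac{t}{4}$
$X{\left(u,o \right)} = -39 - 6 o - 6 u$ ($X{\left(u,o \right)} = - 6 \left(\left(u + o\right) + \left(1 - - \frac{11}{2}\right)\right) = - 6 \left(\left(o + u\right) + \left(1 + \frac{11}{2}\right)\right) = - 6 \left(\left(o + u\right) + \frac{13}{2}\right) = - 6 \left(\frac{13}{2} + o + u\right) = -39 - 6 o - 6 u$)
$\frac{1}{- \frac{10964}{-130872 - -187494} + \frac{X{\left(475,c{\left(\left(-2\right) 0,20 \right)} \right)}}{19929}} = \frac{1}{- \frac{10964}{-130872 - -187494} + \frac{-39 - 6 \cdot 20^{2} - 2850}{19929}} = \frac{1}{- \frac{10964}{-130872 + 187494} + \left(-39 - 2400 - 2850\right) \frac{1}{19929}} = \frac{1}{- \frac{10964}{56622} + \left(-39 - 2400 - 2850\right) \frac{1}{19929}} = \frac{1}{\left(-10964\right) \frac{1}{56622} - \frac{1763}{6643}} = \frac{1}{- \frac{5482}{28311} - \frac{1763}{6643}} = \frac{1}{- \frac{86329219}{188069973}} = - \frac{188069973}{86329219}$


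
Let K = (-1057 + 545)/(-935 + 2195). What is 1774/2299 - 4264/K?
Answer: 386018989/36784 ≈ 10494.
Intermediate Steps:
K = -128/315 (K = -512/1260 = -512*1/1260 = -128/315 ≈ -0.40635)
1774/2299 - 4264/K = 1774/2299 - 4264/(-128/315) = 1774*(1/2299) - 4264*(-315/128) = 1774/2299 + 167895/16 = 386018989/36784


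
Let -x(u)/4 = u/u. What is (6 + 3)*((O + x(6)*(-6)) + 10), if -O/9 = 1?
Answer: 225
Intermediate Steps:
O = -9 (O = -9*1 = -9)
x(u) = -4 (x(u) = -4*u/u = -4*1 = -4)
(6 + 3)*((O + x(6)*(-6)) + 10) = (6 + 3)*((-9 - 4*(-6)) + 10) = 9*((-9 + 24) + 10) = 9*(15 + 10) = 9*25 = 225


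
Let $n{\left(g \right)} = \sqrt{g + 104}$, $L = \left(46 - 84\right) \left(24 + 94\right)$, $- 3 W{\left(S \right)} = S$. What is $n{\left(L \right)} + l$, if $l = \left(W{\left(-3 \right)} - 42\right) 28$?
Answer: $-1148 + 2 i \sqrt{1095} \approx -1148.0 + 66.182 i$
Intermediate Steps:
$W{\left(S \right)} = - \frac{S}{3}$
$L = -4484$ ($L = \left(-38\right) 118 = -4484$)
$n{\left(g \right)} = \sqrt{104 + g}$
$l = -1148$ ($l = \left(\left(- \frac{1}{3}\right) \left(-3\right) - 42\right) 28 = \left(1 - 42\right) 28 = \left(-41\right) 28 = -1148$)
$n{\left(L \right)} + l = \sqrt{104 - 4484} - 1148 = \sqrt{-4380} - 1148 = 2 i \sqrt{1095} - 1148 = -1148 + 2 i \sqrt{1095}$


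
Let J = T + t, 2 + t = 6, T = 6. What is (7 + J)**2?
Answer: 289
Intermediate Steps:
t = 4 (t = -2 + 6 = 4)
J = 10 (J = 6 + 4 = 10)
(7 + J)**2 = (7 + 10)**2 = 17**2 = 289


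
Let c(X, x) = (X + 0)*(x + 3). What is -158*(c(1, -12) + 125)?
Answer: -18328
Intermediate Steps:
c(X, x) = X*(3 + x)
-158*(c(1, -12) + 125) = -158*(1*(3 - 12) + 125) = -158*(1*(-9) + 125) = -158*(-9 + 125) = -158*116 = -18328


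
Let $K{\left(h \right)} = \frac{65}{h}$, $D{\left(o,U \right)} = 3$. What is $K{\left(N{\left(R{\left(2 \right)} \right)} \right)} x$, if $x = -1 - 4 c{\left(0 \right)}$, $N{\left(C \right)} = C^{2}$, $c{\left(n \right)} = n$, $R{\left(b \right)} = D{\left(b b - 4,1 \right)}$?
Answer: $- \frac{65}{9} \approx -7.2222$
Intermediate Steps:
$R{\left(b \right)} = 3$
$x = -1$ ($x = -1 - 0 = -1 + 0 = -1$)
$K{\left(N{\left(R{\left(2 \right)} \right)} \right)} x = \frac{65}{3^{2}} \left(-1\right) = \frac{65}{9} \left(-1\right) = - \frac{65}{9}$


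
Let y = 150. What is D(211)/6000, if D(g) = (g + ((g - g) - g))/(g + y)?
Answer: 0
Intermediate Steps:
D(g) = 0 (D(g) = (g + ((g - g) - g))/(g + 150) = (g + (0 - g))/(150 + g) = (g - g)/(150 + g) = 0/(150 + g) = 0)
D(211)/6000 = 0/6000 = 0*(1/6000) = 0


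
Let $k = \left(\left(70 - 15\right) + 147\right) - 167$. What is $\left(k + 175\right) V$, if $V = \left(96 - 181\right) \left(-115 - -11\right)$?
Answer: $1856400$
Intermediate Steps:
$V = 8840$ ($V = - 85 \left(-115 + \left(-47 + 58\right)\right) = - 85 \left(-115 + 11\right) = \left(-85\right) \left(-104\right) = 8840$)
$k = 35$ ($k = \left(55 + 147\right) - 167 = 202 - 167 = 35$)
$\left(k + 175\right) V = \left(35 + 175\right) 8840 = 210 \cdot 8840 = 1856400$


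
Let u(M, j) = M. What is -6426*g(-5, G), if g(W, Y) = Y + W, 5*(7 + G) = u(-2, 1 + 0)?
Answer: 398412/5 ≈ 79682.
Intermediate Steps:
G = -37/5 (G = -7 + (1/5)*(-2) = -7 - 2/5 = -37/5 ≈ -7.4000)
g(W, Y) = W + Y
-6426*g(-5, G) = -6426*(-5 - 37/5) = -6426*(-62/5) = 398412/5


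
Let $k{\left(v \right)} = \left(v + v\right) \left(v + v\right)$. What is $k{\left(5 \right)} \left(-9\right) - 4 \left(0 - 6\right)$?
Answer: $-876$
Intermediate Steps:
$k{\left(v \right)} = 4 v^{2}$ ($k{\left(v \right)} = 2 v 2 v = 4 v^{2}$)
$k{\left(5 \right)} \left(-9\right) - 4 \left(0 - 6\right) = 4 \cdot 5^{2} \left(-9\right) - 4 \left(0 - 6\right) = 4 \cdot 25 \left(-9\right) - -24 = 100 \left(-9\right) + 24 = -900 + 24 = -876$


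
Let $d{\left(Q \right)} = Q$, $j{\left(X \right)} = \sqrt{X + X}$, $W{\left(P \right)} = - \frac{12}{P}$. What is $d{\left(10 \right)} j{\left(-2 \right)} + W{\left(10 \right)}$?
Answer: $- \frac{6}{5} + 20 i \approx -1.2 + 20.0 i$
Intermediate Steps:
$j{\left(X \right)} = \sqrt{2} \sqrt{X}$ ($j{\left(X \right)} = \sqrt{2 X} = \sqrt{2} \sqrt{X}$)
$d{\left(10 \right)} j{\left(-2 \right)} + W{\left(10 \right)} = 10 \sqrt{2} \sqrt{-2} - \frac{12}{10} = 10 \sqrt{2} i \sqrt{2} - \frac{6}{5} = 10 \cdot 2 i - \frac{6}{5} = 20 i - \frac{6}{5} = - \frac{6}{5} + 20 i$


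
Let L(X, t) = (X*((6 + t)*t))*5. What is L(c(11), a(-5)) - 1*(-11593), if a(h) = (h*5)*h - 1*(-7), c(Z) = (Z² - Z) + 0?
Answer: 10030393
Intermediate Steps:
c(Z) = Z² - Z
a(h) = 7 + 5*h² (a(h) = (5*h)*h + 7 = 5*h² + 7 = 7 + 5*h²)
L(X, t) = 5*X*t*(6 + t) (L(X, t) = (X*(t*(6 + t)))*5 = (X*t*(6 + t))*5 = 5*X*t*(6 + t))
L(c(11), a(-5)) - 1*(-11593) = 5*(11*(-1 + 11))*(7 + 5*(-5)²)*(6 + (7 + 5*(-5)²)) - 1*(-11593) = 5*(11*10)*(7 + 5*25)*(6 + (7 + 5*25)) + 11593 = 5*110*(7 + 125)*(6 + (7 + 125)) + 11593 = 5*110*132*(6 + 132) + 11593 = 5*110*132*138 + 11593 = 10018800 + 11593 = 10030393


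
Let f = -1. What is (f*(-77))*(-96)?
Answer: -7392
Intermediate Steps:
(f*(-77))*(-96) = -1*(-77)*(-96) = 77*(-96) = -7392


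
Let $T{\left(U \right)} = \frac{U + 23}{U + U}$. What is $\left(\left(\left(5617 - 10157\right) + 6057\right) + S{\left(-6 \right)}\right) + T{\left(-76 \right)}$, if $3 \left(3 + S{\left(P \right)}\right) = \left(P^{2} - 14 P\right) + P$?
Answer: $\frac{235957}{152} \approx 1552.3$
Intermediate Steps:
$S{\left(P \right)} = -3 - \frac{13 P}{3} + \frac{P^{2}}{3}$ ($S{\left(P \right)} = -3 + \frac{\left(P^{2} - 14 P\right) + P}{3} = -3 + \frac{P^{2} - 13 P}{3} = -3 + \left(- \frac{13 P}{3} + \frac{P^{2}}{3}\right) = -3 - \frac{13 P}{3} + \frac{P^{2}}{3}$)
$T{\left(U \right)} = \frac{23 + U}{2 U}$
$\left(\left(\left(5617 - 10157\right) + 6057\right) + S{\left(-6 \right)}\right) + T{\left(-76 \right)} = \left(\left(\left(5617 - 10157\right) + 6057\right) - \left(-23 - 12\right)\right) + \frac{23 - 76}{2 \left(-76\right)} = \left(\left(-4540 + 6057\right) + \left(-3 + 26 + \frac{1}{3} \cdot 36\right)\right) + \frac{1}{2} \left(- \frac{1}{76}\right) \left(-53\right) = \left(1517 + \left(-3 + 26 + 12\right)\right) + \frac{53}{152} = \left(1517 + 35\right) + \frac{53}{152} = 1552 + \frac{53}{152} = \frac{235957}{152}$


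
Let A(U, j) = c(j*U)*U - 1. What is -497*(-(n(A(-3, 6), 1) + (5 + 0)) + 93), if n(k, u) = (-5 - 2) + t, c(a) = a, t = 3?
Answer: -45724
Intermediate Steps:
A(U, j) = -1 + j*U² (A(U, j) = (j*U)*U - 1 = (U*j)*U - 1 = j*U² - 1 = -1 + j*U²)
n(k, u) = -4 (n(k, u) = (-5 - 2) + 3 = -7 + 3 = -4)
-497*(-(n(A(-3, 6), 1) + (5 + 0)) + 93) = -497*(-(-4 + (5 + 0)) + 93) = -497*(-(-4 + 5) + 93) = -497*(-1*1 + 93) = -497*(-1 + 93) = -497*92 = -45724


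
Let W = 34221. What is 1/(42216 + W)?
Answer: 1/76437 ≈ 1.3083e-5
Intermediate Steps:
1/(42216 + W) = 1/(42216 + 34221) = 1/76437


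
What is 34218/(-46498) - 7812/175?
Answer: -26373609/581225 ≈ -45.376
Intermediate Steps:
34218/(-46498) - 7812/175 = 34218*(-1/46498) - 7812*1/175 = -17109/23249 - 1116/25 = -26373609/581225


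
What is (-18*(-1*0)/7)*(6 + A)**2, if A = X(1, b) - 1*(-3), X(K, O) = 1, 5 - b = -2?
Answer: 0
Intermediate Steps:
b = 7 (b = 5 - 1*(-2) = 5 + 2 = 7)
A = 4 (A = 1 - 1*(-3) = 1 + 3 = 4)
(-18*(-1*0)/7)*(6 + A)**2 = (-18*(-1*0)/7)*(6 + 4)**2 = -0/7*10**2 = -18*0*100 = 0*100 = 0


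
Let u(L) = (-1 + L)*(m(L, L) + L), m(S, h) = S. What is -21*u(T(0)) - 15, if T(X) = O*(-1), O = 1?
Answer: -99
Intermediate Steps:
T(X) = -1 (T(X) = 1*(-1) = -1)
u(L) = 2*L*(-1 + L) (u(L) = (-1 + L)*(L + L) = (-1 + L)*(2*L) = 2*L*(-1 + L))
-21*u(T(0)) - 15 = -42*(-1)*(-1 - 1) - 15 = -42*(-1)*(-2) - 15 = -21*4 - 15 = -84 - 15 = -99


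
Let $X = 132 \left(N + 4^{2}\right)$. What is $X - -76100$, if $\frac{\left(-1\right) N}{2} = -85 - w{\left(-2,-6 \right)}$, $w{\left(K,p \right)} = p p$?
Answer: $110156$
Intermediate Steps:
$w{\left(K,p \right)} = p^{2}$
$N = 242$ ($N = - 2 \left(-85 - \left(-6\right)^{2}\right) = - 2 \left(-85 - 36\right) = \left(-2\right) \left(-121\right) = 242$)
$X = 34056$ ($X = 132 \left(242 + 4^{2}\right) = 132 \left(242 + 16\right) = 132 \cdot 258 = 34056$)
$X - -76100 = 34056 - -76100 = 34056 + 76100 = 110156$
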